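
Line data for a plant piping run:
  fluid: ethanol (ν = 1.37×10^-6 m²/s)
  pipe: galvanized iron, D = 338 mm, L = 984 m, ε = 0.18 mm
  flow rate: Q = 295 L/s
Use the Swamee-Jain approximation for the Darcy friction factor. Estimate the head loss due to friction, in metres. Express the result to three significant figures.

h_f ≈ 28.3 m

V = 4Q/(πD²) = 4·0.295/(π·0.338²) = 3.288 m/s
Re = VD/ν = 3.288·0.338/1.37×10^-6 = 8.11×10^5 → turbulent
ε/D = 0.18/338 = 5.33×10^-4
Swamee-Jain: f = 0.01763
h_f = f(L/D)V²/(2g) = 0.01763·(984/0.338)·3.288²/(2·9.81) = 28.28 m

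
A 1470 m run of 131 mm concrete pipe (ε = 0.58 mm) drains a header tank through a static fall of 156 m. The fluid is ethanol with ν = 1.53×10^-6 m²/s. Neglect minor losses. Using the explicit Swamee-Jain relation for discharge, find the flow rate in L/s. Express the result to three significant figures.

Swamee-Jain (Type II): Q = -0.965·√(gD⁵h_f/L)·ln[ε/(3.7D) + √(3.17ν²L/(gD³h_f))]
√(gD⁵h_f/L) = √(9.81·0.131⁵·156/1470) = 0.006337
ε/(3.7D) = 0.00120; √(3.17ν²L/(gD³h_f)) = 5.63×10^-5
Q = -0.965·0.006337·ln(0.001253) = 0.04087 m³/s
Check: V = 3.03 m/s, Re = 2.60×10^5, f = 0.02983, h_f = 157 m ≈ 156 m ✓

Q ≈ 40.9 L/s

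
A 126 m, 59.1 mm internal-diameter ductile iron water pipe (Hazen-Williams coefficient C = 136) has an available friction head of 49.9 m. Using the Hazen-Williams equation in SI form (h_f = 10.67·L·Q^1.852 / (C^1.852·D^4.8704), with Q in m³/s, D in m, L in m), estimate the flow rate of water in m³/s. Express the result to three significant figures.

Rearranging: Q = [h_f·C^1.852·D^4.8704 / (10.67·L)]^(1/1.852)
Q = [49.9·136^1.852·0.0591^4.8704 / (10.67·126)]^0.540 = 0.01351 m³/s

Q ≈ 0.0135 m³/s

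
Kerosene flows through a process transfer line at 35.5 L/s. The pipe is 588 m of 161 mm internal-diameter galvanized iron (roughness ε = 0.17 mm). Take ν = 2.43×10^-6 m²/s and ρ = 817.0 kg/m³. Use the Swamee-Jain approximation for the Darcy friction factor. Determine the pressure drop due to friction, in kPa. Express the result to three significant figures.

Δp ≈ 101 kPa

V = 4Q/(πD²) = 4·0.0355/(π·0.161²) = 1.744 m/s
Re = VD/ν = 1.744·0.161/2.43×10^-6 = 1.16×10^5 → turbulent
ε/D = 0.17/161 = 0.00106
Swamee-Jain: f = 0.02225
h_f = f(L/D)V²/(2g) = 0.02225·(588/0.161)·1.744²/(2·9.81) = 12.59 m
Δp = ρg·h_f = 817.0·9.81·12.59 = 100.9 kPa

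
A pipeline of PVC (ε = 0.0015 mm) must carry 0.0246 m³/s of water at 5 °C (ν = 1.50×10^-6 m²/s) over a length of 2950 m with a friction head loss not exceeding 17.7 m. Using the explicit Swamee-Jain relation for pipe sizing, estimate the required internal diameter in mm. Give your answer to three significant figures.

Swamee-Jain (Type III): D = 0.66·[ε^1.25·(LQ²/(gh_f))^4.75 + ν·Q^9.4·(L/(gh_f))^5.2]^0.04
LQ²/(gh_f) = 0.01028; L/(gh_f) = 16.99
Term 1 = ε^1.25·(…)^4.75 = 1.89×10^-17; Term 2 = ν·Q^9.4·(…)^5.2 = 2.80×10^-15
D = 0.66·(1.89×10^-17 + 2.80×10^-15)^0.04 = 0.1728 m = 173 mm
Check: V = 1.05 m/s, Re = 1.21×10^5, f = 0.01724, h_f = 16.5 m ≈ 17.7 m ✓

D ≈ 173 mm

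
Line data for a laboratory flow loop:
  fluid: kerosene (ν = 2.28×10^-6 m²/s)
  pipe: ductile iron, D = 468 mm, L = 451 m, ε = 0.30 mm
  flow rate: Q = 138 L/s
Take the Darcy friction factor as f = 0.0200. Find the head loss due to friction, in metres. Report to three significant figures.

h_f ≈ 0.632 m

V = 4Q/(πD²) = 4·0.138/(π·0.468²) = 0.8022 m/s
h_f = f(L/D)V²/(2g) = 0.02000·(451/0.468)·0.8022²/(2·9.81) = 0.6322 m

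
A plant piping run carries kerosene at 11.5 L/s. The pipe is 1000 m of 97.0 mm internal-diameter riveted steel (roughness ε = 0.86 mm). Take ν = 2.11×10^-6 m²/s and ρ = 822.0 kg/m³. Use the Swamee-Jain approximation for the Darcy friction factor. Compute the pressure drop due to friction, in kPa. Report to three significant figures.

Δp ≈ 386 kPa

V = 4Q/(πD²) = 4·0.0115/(π·0.0970²) = 1.556 m/s
Re = VD/ν = 1.556·0.0970/2.11×10^-6 = 7.15×10^4 → turbulent
ε/D = 0.86/97.0 = 0.00887
Swamee-Jain: f = 0.03761
h_f = f(L/D)V²/(2g) = 0.03761·(1000/0.0970)·1.556²/(2·9.81) = 47.86 m
Δp = ρg·h_f = 822.0·9.81·47.86 = 385.9 kPa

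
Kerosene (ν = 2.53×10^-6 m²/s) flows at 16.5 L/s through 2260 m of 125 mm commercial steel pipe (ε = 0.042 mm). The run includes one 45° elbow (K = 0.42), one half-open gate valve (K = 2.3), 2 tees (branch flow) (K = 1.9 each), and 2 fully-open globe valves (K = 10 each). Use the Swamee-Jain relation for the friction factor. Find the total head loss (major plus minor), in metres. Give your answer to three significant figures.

V = 4Q/(πD²) = 1.345 m/s; V²/2g = 0.09214 m
Re = 6.64×10^4, ε/D = 3.36×10^-4 → f = 0.02098 (Swamee-Jain)
Major: h_f = f(L/D)·V²/2g = 0.02098·18080·0.09214 = 34.95 m
Minor: ΣK = 26.5; h_m = ΣK·V²/2g = 2.444 m
Total H_L = 34.95 + 2.444 = 37.39 m

H_L ≈ 37.4 m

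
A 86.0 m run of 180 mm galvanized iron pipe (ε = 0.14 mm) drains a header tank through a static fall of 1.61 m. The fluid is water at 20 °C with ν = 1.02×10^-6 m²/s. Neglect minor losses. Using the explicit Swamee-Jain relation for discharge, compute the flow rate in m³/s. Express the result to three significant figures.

Q ≈ 0.0468 m³/s

Swamee-Jain (Type II): Q = -0.965·√(gD⁵h_f/L)·ln[ε/(3.7D) + √(3.17ν²L/(gD³h_f))]
√(gD⁵h_f/L) = √(9.81·0.180⁵·1.61/86.0) = 0.005891
ε/(3.7D) = 2.10×10^-4; √(3.17ν²L/(gD³h_f)) = 5.55×10^-5
Q = -0.965·0.005891·ln(2.657×10^-4) = 0.04680 m³/s
Check: V = 1.84 m/s, Re = 3.25×10^5, f = 0.01969, h_f = 1.62 m ≈ 1.61 m ✓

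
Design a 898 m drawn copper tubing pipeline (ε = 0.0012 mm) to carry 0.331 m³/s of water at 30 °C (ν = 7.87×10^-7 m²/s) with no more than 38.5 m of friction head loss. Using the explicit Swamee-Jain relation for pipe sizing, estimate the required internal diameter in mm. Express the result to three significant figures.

D ≈ 298 mm

Swamee-Jain (Type III): D = 0.66·[ε^1.25·(LQ²/(gh_f))^4.75 + ν·Q^9.4·(L/(gh_f))^5.2]^0.04
LQ²/(gh_f) = 0.2605; L/(gh_f) = 2.378
Term 1 = ε^1.25·(…)^4.75 = 6.67×10^-11; Term 2 = ν·Q^9.4·(…)^5.2 = 2.18×10^-9
D = 0.66·(6.67×10^-11 + 2.18×10^-9)^0.04 = 0.2976 m = 298 mm
Check: V = 4.76 m/s, Re = 1.80×10^6, f = 0.01069, h_f = 37.2 m ≈ 38.5 m ✓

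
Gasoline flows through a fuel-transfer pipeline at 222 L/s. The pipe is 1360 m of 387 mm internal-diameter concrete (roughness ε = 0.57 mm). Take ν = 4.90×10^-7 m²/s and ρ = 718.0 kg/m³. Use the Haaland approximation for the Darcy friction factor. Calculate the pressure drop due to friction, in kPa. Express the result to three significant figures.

V = 4Q/(πD²) = 4·0.222/(π·0.387²) = 1.887 m/s
Re = VD/ν = 1.887·0.387/4.90×10^-7 = 1.49×10^6 → turbulent
ε/D = 0.57/387 = 0.00147
Haaland: f = 0.02181
h_f = f(L/D)V²/(2g) = 0.02181·(1360/0.387)·1.887²/(2·9.81) = 13.91 m
Δp = ρg·h_f = 718.0·9.81·13.91 = 97.99 kPa

Δp ≈ 98.0 kPa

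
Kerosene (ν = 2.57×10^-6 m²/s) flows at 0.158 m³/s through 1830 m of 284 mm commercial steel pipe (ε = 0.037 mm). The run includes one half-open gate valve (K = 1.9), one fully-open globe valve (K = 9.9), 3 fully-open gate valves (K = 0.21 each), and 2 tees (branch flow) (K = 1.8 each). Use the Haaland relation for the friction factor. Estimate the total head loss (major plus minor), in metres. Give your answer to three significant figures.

V = 4Q/(πD²) = 2.494 m/s; V²/2g = 0.3171 m
Re = 2.76×10^5, ε/D = 1.30×10^-4 → f = 0.01567 (Haaland)
Major: h_f = f(L/D)·V²/2g = 0.01567·6444·0.3171 = 32.01 m
Minor: ΣK = 16.0; h_m = ΣK·V²/2g = 5.083 m
Total H_L = 32.01 + 5.083 = 37.09 m

H_L ≈ 37.1 m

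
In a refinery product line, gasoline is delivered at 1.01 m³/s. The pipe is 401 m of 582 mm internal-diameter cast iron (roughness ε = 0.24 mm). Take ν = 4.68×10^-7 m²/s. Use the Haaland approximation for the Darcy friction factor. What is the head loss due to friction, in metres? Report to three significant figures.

h_f ≈ 8.17 m

V = 4Q/(πD²) = 4·1.01/(π·0.582²) = 3.797 m/s
Re = VD/ν = 3.797·0.582/4.68×10^-7 = 4.72×10^6 → turbulent
ε/D = 0.24/582 = 4.12×10^-4
Haaland: f = 0.01614
h_f = f(L/D)V²/(2g) = 0.01614·(401/0.582)·3.797²/(2·9.81) = 8.171 m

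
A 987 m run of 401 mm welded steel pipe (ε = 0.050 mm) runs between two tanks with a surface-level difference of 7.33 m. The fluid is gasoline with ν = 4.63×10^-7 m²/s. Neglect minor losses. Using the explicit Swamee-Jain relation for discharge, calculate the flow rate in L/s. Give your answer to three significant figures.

Q ≈ 265 L/s

Swamee-Jain (Type II): Q = -0.965·√(gD⁵h_f/L)·ln[ε/(3.7D) + √(3.17ν²L/(gD³h_f))]
√(gD⁵h_f/L) = √(9.81·0.401⁵·7.33/987) = 0.02748
ε/(3.7D) = 3.37×10^-5; √(3.17ν²L/(gD³h_f)) = 1.20×10^-5
Q = -0.965·0.02748·ln(4.573×10^-5) = 0.2650 m³/s
Check: V = 2.10 m/s, Re = 1.82×10^6, f = 0.01335, h_f = 7.38 m ≈ 7.33 m ✓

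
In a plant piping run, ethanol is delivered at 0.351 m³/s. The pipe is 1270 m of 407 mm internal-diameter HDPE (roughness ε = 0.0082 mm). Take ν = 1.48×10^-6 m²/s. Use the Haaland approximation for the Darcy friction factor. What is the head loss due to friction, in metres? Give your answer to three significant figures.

h_f ≈ 14.5 m

V = 4Q/(πD²) = 4·0.351/(π·0.407²) = 2.698 m/s
Re = VD/ν = 2.698·0.407/1.48×10^-6 = 7.42×10^5 → turbulent
ε/D = 0.0082/407 = 2.01×10^-5
Haaland: f = 0.01250
h_f = f(L/D)V²/(2g) = 0.01250·(1270/0.407)·2.698²/(2·9.81) = 14.47 m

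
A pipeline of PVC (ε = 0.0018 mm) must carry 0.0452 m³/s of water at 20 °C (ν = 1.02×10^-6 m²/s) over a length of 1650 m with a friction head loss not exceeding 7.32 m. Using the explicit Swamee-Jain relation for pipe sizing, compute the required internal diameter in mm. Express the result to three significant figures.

Swamee-Jain (Type III): D = 0.66·[ε^1.25·(LQ²/(gh_f))^4.75 + ν·Q^9.4·(L/(gh_f))^5.2]^0.04
LQ²/(gh_f) = 0.04694; L/(gh_f) = 22.98
Term 1 = ε^1.25·(…)^4.75 = 3.23×10^-14; Term 2 = ν·Q^9.4·(…)^5.2 = 2.79×10^-12
D = 0.66·(3.23×10^-14 + 2.79×10^-12)^0.04 = 0.2278 m = 228 mm
Check: V = 1.11 m/s, Re = 2.48×10^5, f = 0.01499, h_f = 6.80 m ≈ 7.32 m ✓

D ≈ 228 mm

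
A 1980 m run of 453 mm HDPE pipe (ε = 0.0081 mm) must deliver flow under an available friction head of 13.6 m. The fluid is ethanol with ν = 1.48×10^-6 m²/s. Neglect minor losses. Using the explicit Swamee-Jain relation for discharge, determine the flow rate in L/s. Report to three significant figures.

Q ≈ 352 L/s

Swamee-Jain (Type II): Q = -0.965·√(gD⁵h_f/L)·ln[ε/(3.7D) + √(3.17ν²L/(gD³h_f))]
√(gD⁵h_f/L) = √(9.81·0.453⁵·13.6/1980) = 0.03585
ε/(3.7D) = 4.83×10^-6; √(3.17ν²L/(gD³h_f)) = 3.33×10^-5
Q = -0.965·0.03585·ln(3.813×10^-5) = 0.3520 m³/s
Check: V = 2.18 m/s, Re = 6.69×10^5, f = 0.01277, h_f = 13.6 m ≈ 13.6 m ✓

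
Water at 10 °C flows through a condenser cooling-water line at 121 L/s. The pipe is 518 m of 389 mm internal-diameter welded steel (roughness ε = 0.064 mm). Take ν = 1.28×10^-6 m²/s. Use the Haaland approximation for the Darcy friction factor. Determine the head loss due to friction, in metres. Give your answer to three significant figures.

V = 4Q/(πD²) = 4·0.121/(π·0.389²) = 1.018 m/s
Re = VD/ν = 1.018·0.389/1.28×10^-6 = 3.09×10^5 → turbulent
ε/D = 0.064/389 = 1.65×10^-4
Haaland: f = 0.01572
h_f = f(L/D)V²/(2g) = 0.01572·(518/0.389)·1.018²/(2·9.81) = 1.106 m

h_f ≈ 1.11 m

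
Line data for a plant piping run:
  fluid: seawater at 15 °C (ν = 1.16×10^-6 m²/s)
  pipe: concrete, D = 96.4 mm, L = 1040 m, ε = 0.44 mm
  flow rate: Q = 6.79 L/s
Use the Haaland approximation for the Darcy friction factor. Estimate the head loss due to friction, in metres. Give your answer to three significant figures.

h_f ≈ 14.6 m

V = 4Q/(πD²) = 4·0.00679/(π·0.0964²) = 0.9303 m/s
Re = VD/ν = 0.9303·0.0964/1.16×10^-6 = 7.73×10^4 → turbulent
ε/D = 0.44/96.4 = 0.00456
Haaland: f = 0.03076
h_f = f(L/D)V²/(2g) = 0.03076·(1040/0.0964)·0.9303²/(2·9.81) = 14.64 m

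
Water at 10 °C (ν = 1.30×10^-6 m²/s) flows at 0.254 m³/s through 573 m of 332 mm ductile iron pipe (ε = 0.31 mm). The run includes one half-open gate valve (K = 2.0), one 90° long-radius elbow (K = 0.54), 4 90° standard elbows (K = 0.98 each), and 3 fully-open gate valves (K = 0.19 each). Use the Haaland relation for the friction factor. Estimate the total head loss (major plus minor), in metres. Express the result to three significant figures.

H_L ≈ 18.0 m

V = 4Q/(πD²) = 2.934 m/s; V²/2g = 0.4388 m
Re = 7.49×10^5, ε/D = 9.34×10^-4 → f = 0.01972 (Haaland)
Major: h_f = f(L/D)·V²/2g = 0.01972·1726·0.4388 = 14.93 m
Minor: ΣK = 7.03; h_m = ΣK·V²/2g = 3.085 m
Total H_L = 14.93 + 3.085 = 18.02 m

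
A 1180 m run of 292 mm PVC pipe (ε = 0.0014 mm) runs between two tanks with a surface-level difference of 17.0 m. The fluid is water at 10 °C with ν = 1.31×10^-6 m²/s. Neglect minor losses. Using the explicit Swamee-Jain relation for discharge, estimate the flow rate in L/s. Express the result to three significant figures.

Swamee-Jain (Type II): Q = -0.965·√(gD⁵h_f/L)·ln[ε/(3.7D) + √(3.17ν²L/(gD³h_f))]
√(gD⁵h_f/L) = √(9.81·0.292⁵·17.0/1180) = 0.01732
ε/(3.7D) = 1.30×10^-6; √(3.17ν²L/(gD³h_f)) = 3.93×10^-5
Q = -0.965·0.01732·ln(4.062×10^-5) = 0.1690 m³/s
Check: V = 2.52 m/s, Re = 5.63×10^5, f = 0.01290, h_f = 16.9 m ≈ 17.0 m ✓

Q ≈ 169 L/s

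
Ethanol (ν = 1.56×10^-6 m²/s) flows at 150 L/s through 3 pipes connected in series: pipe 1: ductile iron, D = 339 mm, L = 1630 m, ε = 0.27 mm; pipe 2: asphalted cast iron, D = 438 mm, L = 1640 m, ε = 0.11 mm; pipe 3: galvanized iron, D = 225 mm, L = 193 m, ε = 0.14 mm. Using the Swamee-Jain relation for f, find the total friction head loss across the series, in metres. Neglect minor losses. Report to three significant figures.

H ≈ 28.0 m

Pipe 1: V = 1.662 m/s, Re = 3.61×10^5, ε/D = 7.96×10^-4, f = 0.01967, h_1 = f(L/D)V²/2g = 13.32 m
Pipe 2: V = 0.9955 m/s, Re = 2.80×10^5, ε/D = 2.51×10^-4, f = 0.01683, h_2 = f(L/D)V²/2g = 3.183 m
Pipe 3: V = 3.773 m/s, Re = 5.44×10^5, ε/D = 6.22×10^-4, f = 0.01843, h_3 = f(L/D)V²/2g = 11.47 m
Series → Q common, losses add: H = Σh = 27.97 m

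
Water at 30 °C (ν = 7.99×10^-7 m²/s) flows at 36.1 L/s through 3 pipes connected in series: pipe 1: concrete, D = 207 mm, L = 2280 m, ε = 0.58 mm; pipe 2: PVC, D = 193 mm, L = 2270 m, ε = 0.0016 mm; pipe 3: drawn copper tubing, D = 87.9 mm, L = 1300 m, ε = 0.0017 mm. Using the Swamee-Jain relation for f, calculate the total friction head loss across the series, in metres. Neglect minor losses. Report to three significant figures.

H ≈ 373 m

Pipe 1: V = 1.073 m/s, Re = 2.78×10^5, ε/D = 0.00280, f = 0.02633, h_1 = f(L/D)V²/2g = 17.01 m
Pipe 2: V = 1.234 m/s, Re = 2.98×10^5, ε/D = 8.29×10^-6, f = 0.01449, h_2 = f(L/D)V²/2g = 13.23 m
Pipe 3: V = 5.949 m/s, Re = 6.54×10^5, ε/D = 1.93×10^-5, f = 0.01284, h_3 = f(L/D)V²/2g = 342.6 m
Series → Q common, losses add: H = Σh = 372.8 m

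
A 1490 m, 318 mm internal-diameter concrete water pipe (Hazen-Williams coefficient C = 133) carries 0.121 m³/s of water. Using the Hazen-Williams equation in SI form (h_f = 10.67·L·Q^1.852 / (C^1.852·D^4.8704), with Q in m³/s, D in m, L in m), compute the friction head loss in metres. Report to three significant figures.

h_f = 10.67·1490·0.121^1.852 / (133^1.852·0.318^4.8704) = 9.833 m

h_f ≈ 9.83 m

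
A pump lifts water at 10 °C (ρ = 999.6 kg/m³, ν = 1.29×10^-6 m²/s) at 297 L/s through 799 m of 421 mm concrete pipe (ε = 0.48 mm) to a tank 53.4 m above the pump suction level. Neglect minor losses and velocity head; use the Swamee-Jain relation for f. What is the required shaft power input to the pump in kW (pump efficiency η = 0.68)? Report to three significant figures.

P_shaft ≈ 268 kW

V = 4Q/(πD²) = 2.134 m/s; Re = 6.96×10^5; ε/D = 0.00114; f = 0.02078
h_f = f(L/D)V²/2g = 9.149 m
Total head H = z + h_f = 53.4 + 9.149 = 62.55 m
P_hyd = ρgQH = 999.6·9.81·0.297·62.55 = 182.2 kW
P_shaft = P_hyd/η = 182.2/0.68 = 267.9 kW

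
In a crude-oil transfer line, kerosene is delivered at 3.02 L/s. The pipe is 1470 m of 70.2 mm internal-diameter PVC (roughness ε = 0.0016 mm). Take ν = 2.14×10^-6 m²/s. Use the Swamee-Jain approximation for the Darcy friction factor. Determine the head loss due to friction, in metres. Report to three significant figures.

V = 4Q/(πD²) = 4·0.00302/(π·0.0702²) = 0.7803 m/s
Re = VD/ν = 0.7803·0.0702/2.14×10^-6 = 2.56×10^4 → turbulent
ε/D = 0.0016/70.2 = 2.28×10^-5
Swamee-Jain: f = 0.02435
h_f = f(L/D)V²/(2g) = 0.02435·(1470/0.0702)·0.7803²/(2·9.81) = 15.82 m

h_f ≈ 15.8 m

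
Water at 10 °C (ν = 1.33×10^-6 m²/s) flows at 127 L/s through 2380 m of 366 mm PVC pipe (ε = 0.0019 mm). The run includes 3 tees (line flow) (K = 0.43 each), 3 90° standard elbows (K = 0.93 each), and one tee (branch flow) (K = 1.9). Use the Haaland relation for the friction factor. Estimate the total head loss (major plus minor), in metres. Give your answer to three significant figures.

V = 4Q/(πD²) = 1.207 m/s; V²/2g = 0.07427 m
Re = 3.32×10^5, ε/D = 5.19×10^-6 → f = 0.01412 (Haaland)
Major: h_f = f(L/D)·V²/2g = 0.01412·6503·0.07427 = 6.817 m
Minor: ΣK = 5.98; h_m = ΣK·V²/2g = 0.4441 m
Total H_L = 6.817 + 0.4441 = 7.262 m

H_L ≈ 7.26 m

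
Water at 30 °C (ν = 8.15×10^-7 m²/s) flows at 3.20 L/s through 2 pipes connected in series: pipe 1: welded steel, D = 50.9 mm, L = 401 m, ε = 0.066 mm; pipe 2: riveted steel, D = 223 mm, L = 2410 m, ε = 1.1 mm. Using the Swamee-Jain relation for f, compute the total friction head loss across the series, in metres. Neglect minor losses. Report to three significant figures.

H ≈ 23.3 m

Pipe 1: V = 1.573 m/s, Re = 9.82×10^4, ε/D = 0.00130, f = 0.02336, h_1 = f(L/D)V²/2g = 23.19 m
Pipe 2: V = 0.08193 m/s, Re = 2.24×10^4, ε/D = 0.00493, f = 0.03449, h_2 = f(L/D)V²/2g = 0.1275 m
Series → Q common, losses add: H = Σh = 23.32 m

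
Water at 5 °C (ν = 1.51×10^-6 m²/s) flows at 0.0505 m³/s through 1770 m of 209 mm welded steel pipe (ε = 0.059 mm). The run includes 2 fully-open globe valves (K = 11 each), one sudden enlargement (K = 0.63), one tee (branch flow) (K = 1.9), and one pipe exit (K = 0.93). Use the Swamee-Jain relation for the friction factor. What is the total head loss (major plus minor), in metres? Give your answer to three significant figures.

V = 4Q/(πD²) = 1.472 m/s; V²/2g = 0.1104 m
Re = 2.04×10^5, ε/D = 2.82×10^-4 → f = 0.01764 (Swamee-Jain)
Major: h_f = f(L/D)·V²/2g = 0.01764·8469·0.1104 = 16.50 m
Minor: ΣK = 25.5; h_m = ΣK·V²/2g = 2.812 m
Total H_L = 16.50 + 2.812 = 19.31 m

H_L ≈ 19.3 m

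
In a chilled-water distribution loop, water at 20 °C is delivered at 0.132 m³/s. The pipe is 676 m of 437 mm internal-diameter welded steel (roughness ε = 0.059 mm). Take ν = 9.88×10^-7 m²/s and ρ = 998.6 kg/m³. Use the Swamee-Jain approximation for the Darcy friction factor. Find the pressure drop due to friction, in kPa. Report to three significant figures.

Δp ≈ 9.14 kPa

V = 4Q/(πD²) = 4·0.132/(π·0.437²) = 0.8801 m/s
Re = VD/ν = 0.8801·0.437/9.88×10^-7 = 3.89×10^5 → turbulent
ε/D = 0.059/437 = 1.35×10^-4
Swamee-Jain: f = 0.01527
h_f = f(L/D)V²/(2g) = 0.01527·(676/0.437)·0.8801²/(2·9.81) = 0.9325 m
Δp = ρg·h_f = 998.6·9.81·0.9325 = 9.135 kPa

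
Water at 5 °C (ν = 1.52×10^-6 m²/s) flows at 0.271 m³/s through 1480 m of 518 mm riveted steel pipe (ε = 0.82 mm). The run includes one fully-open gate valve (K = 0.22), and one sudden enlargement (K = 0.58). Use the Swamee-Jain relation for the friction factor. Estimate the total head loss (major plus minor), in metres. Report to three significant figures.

H_L ≈ 5.52 m

V = 4Q/(πD²) = 1.286 m/s; V²/2g = 0.08428 m
Re = 4.38×10^5, ε/D = 0.00158 → f = 0.02265 (Swamee-Jain)
Major: h_f = f(L/D)·V²/2g = 0.02265·2857·0.08428 = 5.454 m
Minor: ΣK = 0.800; h_m = ΣK·V²/2g = 0.06743 m
Total H_L = 5.454 + 0.06743 = 5.521 m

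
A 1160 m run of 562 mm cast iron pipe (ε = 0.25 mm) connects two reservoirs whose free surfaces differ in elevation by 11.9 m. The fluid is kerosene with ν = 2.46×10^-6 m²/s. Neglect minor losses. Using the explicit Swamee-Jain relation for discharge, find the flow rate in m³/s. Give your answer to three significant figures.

Q ≈ 0.637 m³/s

Swamee-Jain (Type II): Q = -0.965·√(gD⁵h_f/L)·ln[ε/(3.7D) + √(3.17ν²L/(gD³h_f))]
√(gD⁵h_f/L) = √(9.81·0.562⁵·11.9/1160) = 0.07511
ε/(3.7D) = 1.20×10^-4; √(3.17ν²L/(gD³h_f)) = 3.28×10^-5
Q = -0.965·0.07511·ln(1.530×10^-4) = 0.6368 m³/s
Check: V = 2.57 m/s, Re = 5.86×10^5, f = 0.01728, h_f = 12.0 m ≈ 11.9 m ✓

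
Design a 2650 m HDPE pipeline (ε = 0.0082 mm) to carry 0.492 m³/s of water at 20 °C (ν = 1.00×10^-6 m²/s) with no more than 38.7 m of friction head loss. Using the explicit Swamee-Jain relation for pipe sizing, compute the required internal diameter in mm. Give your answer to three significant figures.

Swamee-Jain (Type III): D = 0.66·[ε^1.25·(LQ²/(gh_f))^4.75 + ν·Q^9.4·(L/(gh_f))^5.2]^0.04
LQ²/(gh_f) = 1.690; L/(gh_f) = 6.980
Term 1 = ε^1.25·(…)^4.75 = 5.30×10^-6; Term 2 = ν·Q^9.4·(…)^5.2 = 3.11×10^-5
D = 0.66·(5.30×10^-6 + 3.11×10^-5)^0.04 = 0.4385 m = 439 mm
Check: V = 3.26 m/s, Re = 1.43×10^6, f = 0.01149, h_f = 37.6 m ≈ 38.7 m ✓

D ≈ 439 mm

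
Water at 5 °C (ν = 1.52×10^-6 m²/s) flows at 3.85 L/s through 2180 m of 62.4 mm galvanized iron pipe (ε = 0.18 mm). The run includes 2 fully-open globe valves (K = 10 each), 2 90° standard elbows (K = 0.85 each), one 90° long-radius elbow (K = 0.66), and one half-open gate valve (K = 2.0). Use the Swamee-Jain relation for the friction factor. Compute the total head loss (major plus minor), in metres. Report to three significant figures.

V = 4Q/(πD²) = 1.259 m/s; V²/2g = 0.08078 m
Re = 5.17×10^4, ε/D = 0.00288 → f = 0.02862 (Swamee-Jain)
Major: h_f = f(L/D)·V²/2g = 0.02862·34936·0.08078 = 80.78 m
Minor: ΣK = 24.4; h_m = ΣK·V²/2g = 1.968 m
Total H_L = 80.78 + 1.968 = 82.75 m

H_L ≈ 82.7 m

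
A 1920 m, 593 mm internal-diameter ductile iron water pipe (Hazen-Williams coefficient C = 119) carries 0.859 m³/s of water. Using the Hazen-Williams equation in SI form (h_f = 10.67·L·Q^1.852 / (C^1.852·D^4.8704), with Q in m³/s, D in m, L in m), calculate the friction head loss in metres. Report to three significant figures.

h_f = 10.67·1920·0.859^1.852 / (119^1.852·0.593^4.8704) = 28.22 m

h_f ≈ 28.2 m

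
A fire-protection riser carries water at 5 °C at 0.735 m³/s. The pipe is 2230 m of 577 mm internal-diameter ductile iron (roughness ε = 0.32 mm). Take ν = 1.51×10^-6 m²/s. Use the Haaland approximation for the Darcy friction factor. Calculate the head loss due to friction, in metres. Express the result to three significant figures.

h_f ≈ 27.3 m

V = 4Q/(πD²) = 4·0.735/(π·0.577²) = 2.811 m/s
Re = VD/ν = 2.811·0.577/1.51×10^-6 = 1.07×10^6 → turbulent
ε/D = 0.32/577 = 5.55×10^-4
Haaland: f = 0.01751
h_f = f(L/D)V²/(2g) = 0.01751·(2230/0.577)·2.811²/(2·9.81) = 27.25 m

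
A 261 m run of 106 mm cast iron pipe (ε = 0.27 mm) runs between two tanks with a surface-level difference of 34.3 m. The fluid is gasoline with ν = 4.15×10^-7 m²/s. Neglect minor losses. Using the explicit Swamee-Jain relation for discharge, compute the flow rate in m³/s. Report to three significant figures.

Q ≈ 0.0291 m³/s

Swamee-Jain (Type II): Q = -0.965·√(gD⁵h_f/L)·ln[ε/(3.7D) + √(3.17ν²L/(gD³h_f))]
√(gD⁵h_f/L) = √(9.81·0.106⁵·34.3/261) = 0.004154
ε/(3.7D) = 6.88×10^-4; √(3.17ν²L/(gD³h_f)) = 1.89×10^-5
Q = -0.965·0.004154·ln(7.073×10^-4) = 0.02908 m³/s
Check: V = 3.29 m/s, Re = 8.42×10^5, f = 0.02527, h_f = 34.4 m ≈ 34.3 m ✓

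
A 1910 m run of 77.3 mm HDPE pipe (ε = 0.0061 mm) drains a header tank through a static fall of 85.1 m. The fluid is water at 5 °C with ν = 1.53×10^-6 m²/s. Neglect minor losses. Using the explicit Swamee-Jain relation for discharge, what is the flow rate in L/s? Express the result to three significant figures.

Swamee-Jain (Type II): Q = -0.965·√(gD⁵h_f/L)·ln[ε/(3.7D) + √(3.17ν²L/(gD³h_f))]
√(gD⁵h_f/L) = √(9.81·0.0773⁵·85.1/1910) = 0.001098
ε/(3.7D) = 2.13×10^-5; √(3.17ν²L/(gD³h_f)) = 1.92×10^-4
Q = -0.965·0.001098·ln(2.130×10^-4) = 0.008960 m³/s
Check: V = 1.91 m/s, Re = 9.65×10^4, f = 0.01846, h_f = 84.7 m ≈ 85.1 m ✓

Q ≈ 8.96 L/s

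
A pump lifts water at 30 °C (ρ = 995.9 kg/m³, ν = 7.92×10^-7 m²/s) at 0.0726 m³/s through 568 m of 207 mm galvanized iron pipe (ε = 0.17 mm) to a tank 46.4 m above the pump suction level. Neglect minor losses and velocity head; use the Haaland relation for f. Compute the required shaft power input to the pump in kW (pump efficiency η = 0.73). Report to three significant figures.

V = 4Q/(πD²) = 2.157 m/s; Re = 5.64×10^5; ε/D = 8.21×10^-4; f = 0.01930
h_f = f(L/D)V²/2g = 12.56 m
Total head H = z + h_f = 46.4 + 12.56 = 58.96 m
P_hyd = ρgQH = 995.9·9.81·0.0726·58.96 = 41.82 kW
P_shaft = P_hyd/η = 41.82/0.73 = 57.29 kW

P_shaft ≈ 57.3 kW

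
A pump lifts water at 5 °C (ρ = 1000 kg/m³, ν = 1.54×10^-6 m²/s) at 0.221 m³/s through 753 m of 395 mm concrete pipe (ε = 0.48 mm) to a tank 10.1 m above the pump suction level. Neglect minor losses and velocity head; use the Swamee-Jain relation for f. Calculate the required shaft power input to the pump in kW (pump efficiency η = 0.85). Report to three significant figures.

V = 4Q/(πD²) = 1.803 m/s; Re = 4.63×10^5; ε/D = 0.00122; f = 0.02129
h_f = f(L/D)V²/2g = 6.727 m
Total head H = z + h_f = 10.1 + 6.727 = 16.83 m
P_hyd = ρgQH = 1000·9.81·0.221·16.83 = 36.48 kW
P_shaft = P_hyd/η = 36.48/0.85 = 42.92 kW

P_shaft ≈ 42.9 kW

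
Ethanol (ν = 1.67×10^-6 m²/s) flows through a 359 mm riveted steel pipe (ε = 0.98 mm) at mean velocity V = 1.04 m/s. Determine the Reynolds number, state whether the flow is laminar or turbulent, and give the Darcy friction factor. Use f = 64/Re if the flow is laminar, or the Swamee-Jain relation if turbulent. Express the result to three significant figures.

Re = VD/ν = 1.040·0.359/1.67×10^-6 = 2.24×10^5
Re > 4000 → turbulent; ε/D = 0.00273
Swamee-Jain: f = 0.02630

Re ≈ 2.24×10^5; turbulent; f ≈ 0.0263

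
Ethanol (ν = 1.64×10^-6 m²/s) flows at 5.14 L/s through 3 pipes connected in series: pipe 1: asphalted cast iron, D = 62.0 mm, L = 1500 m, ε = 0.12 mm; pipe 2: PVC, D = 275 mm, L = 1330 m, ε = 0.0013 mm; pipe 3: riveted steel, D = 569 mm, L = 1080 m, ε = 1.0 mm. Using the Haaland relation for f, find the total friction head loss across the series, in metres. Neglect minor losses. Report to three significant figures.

H ≈ 91.4 m

Pipe 1: V = 1.703 m/s, Re = 6.44×10^4, ε/D = 0.00194, f = 0.02556, h_1 = f(L/D)V²/2g = 91.36 m
Pipe 2: V = 0.08654 m/s, Re = 1.45×10^4, ε/D = 4.73×10^-6, f = 0.02796, h_2 = f(L/D)V²/2g = 0.05161 m
Pipe 3: V = 0.02021 m/s, Re = 7010, ε/D = 0.00176, f = 0.03608, h_3 = f(L/D)V²/2g = 0.001426 m
Series → Q common, losses add: H = Σh = 91.41 m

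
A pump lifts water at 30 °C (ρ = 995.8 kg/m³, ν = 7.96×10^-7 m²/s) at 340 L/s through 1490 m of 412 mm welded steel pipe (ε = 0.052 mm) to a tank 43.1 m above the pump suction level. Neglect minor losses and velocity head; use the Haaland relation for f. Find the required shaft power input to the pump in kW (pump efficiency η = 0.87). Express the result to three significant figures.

P_shaft ≈ 226 kW

V = 4Q/(πD²) = 2.550 m/s; Re = 1.32×10^6; ε/D = 1.26×10^-4; f = 0.01345
h_f = f(L/D)V²/2g = 16.13 m
Total head H = z + h_f = 43.1 + 16.13 = 59.23 m
P_hyd = ρgQH = 995.8·9.81·0.340·59.23 = 196.7 kW
P_shaft = P_hyd/η = 196.7/0.87 = 226.1 kW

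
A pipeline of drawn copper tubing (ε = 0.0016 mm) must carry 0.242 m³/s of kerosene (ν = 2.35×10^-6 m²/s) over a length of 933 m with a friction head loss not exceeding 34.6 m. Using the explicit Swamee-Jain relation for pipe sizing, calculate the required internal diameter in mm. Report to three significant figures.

Swamee-Jain (Type III): D = 0.66·[ε^1.25·(LQ²/(gh_f))^4.75 + ν·Q^9.4·(L/(gh_f))^5.2]^0.04
LQ²/(gh_f) = 0.1610; L/(gh_f) = 2.749
Term 1 = ε^1.25·(…)^4.75 = 9.71×10^-12; Term 2 = ν·Q^9.4·(…)^5.2 = 7.29×10^-10
D = 0.66·(9.71×10^-12 + 7.29×10^-10)^0.04 = 0.2846 m = 285 mm
Check: V = 3.80 m/s, Re = 4.61×10^5, f = 0.01337, h_f = 32.3 m ≈ 34.6 m ✓

D ≈ 285 mm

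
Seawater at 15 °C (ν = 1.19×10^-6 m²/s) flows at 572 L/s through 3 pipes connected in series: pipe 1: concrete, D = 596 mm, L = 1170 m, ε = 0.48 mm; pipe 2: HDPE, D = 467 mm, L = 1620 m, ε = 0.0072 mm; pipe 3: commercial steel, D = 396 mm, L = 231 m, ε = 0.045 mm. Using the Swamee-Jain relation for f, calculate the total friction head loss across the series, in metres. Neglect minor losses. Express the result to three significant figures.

Pipe 1: V = 2.050 m/s, Re = 1.03×10^6, ε/D = 8.05×10^-4, f = 0.01908, h_1 = f(L/D)V²/2g = 8.025 m
Pipe 2: V = 3.339 m/s, Re = 1.31×10^6, ε/D = 1.54×10^-5, f = 0.01153, h_2 = f(L/D)V²/2g = 22.74 m
Pipe 3: V = 4.644 m/s, Re = 1.55×10^6, ε/D = 1.14×10^-4, f = 0.01330, h_3 = f(L/D)V²/2g = 8.528 m
Series → Q common, losses add: H = Σh = 39.29 m

H ≈ 39.3 m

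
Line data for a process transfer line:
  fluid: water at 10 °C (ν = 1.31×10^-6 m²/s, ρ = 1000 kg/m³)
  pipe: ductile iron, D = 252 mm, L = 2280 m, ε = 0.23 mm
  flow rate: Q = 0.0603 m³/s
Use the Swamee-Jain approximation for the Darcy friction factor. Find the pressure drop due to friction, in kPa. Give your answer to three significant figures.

Δp ≈ 137 kPa

V = 4Q/(πD²) = 4·0.0603/(π·0.252²) = 1.209 m/s
Re = VD/ν = 1.209·0.252/1.31×10^-6 = 2.33×10^5 → turbulent
ε/D = 0.23/252 = 9.13×10^-4
Swamee-Jain: f = 0.02065
h_f = f(L/D)V²/(2g) = 0.02065·(2280/0.252)·1.209²/(2·9.81) = 13.92 m
Δp = ρg·h_f = 1000·9.81·13.92 = 136.5 kPa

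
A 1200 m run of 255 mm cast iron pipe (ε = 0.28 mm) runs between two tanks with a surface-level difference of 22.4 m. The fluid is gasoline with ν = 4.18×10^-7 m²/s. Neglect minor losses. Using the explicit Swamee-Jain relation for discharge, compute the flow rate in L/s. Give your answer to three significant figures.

Q ≈ 110 L/s

Swamee-Jain (Type II): Q = -0.965·√(gD⁵h_f/L)·ln[ε/(3.7D) + √(3.17ν²L/(gD³h_f))]
√(gD⁵h_f/L) = √(9.81·0.255⁵·22.4/1200) = 0.01405
ε/(3.7D) = 2.97×10^-4; √(3.17ν²L/(gD³h_f)) = 1.35×10^-5
Q = -0.965·0.01405·ln(3.103×10^-4) = 0.1095 m³/s
Check: V = 2.14 m/s, Re = 1.31×10^6, f = 0.02038, h_f = 22.5 m ≈ 22.4 m ✓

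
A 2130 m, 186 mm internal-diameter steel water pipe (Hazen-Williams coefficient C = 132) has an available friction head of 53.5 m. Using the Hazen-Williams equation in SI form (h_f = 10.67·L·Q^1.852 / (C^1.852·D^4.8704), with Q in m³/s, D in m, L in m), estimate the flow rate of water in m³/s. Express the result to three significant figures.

Rearranging: Q = [h_f·C^1.852·D^4.8704 / (10.67·L)]^(1/1.852)
Q = [53.5·132^1.852·0.186^4.8704 / (10.67·2130)]^0.540 = 0.06032 m³/s

Q ≈ 0.0603 m³/s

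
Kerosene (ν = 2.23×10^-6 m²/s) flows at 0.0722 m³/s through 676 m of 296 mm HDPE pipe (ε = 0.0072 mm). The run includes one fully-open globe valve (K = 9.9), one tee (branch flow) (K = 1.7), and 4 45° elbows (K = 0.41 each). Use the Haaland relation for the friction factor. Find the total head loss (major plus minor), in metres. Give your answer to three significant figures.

H_L ≈ 2.89 m

V = 4Q/(πD²) = 1.049 m/s; V²/2g = 0.05611 m
Re = 1.39×10^5, ε/D = 2.43×10^-5 → f = 0.01677 (Haaland)
Major: h_f = f(L/D)·V²/2g = 0.01677·2284·0.05611 = 2.149 m
Minor: ΣK = 13.2; h_m = ΣK·V²/2g = 0.7429 m
Total H_L = 2.149 + 0.7429 = 2.892 m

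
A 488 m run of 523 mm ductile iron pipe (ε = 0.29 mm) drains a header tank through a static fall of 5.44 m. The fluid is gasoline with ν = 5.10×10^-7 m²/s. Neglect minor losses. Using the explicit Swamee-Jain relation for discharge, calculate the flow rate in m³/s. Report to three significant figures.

Swamee-Jain (Type II): Q = -0.965·√(gD⁵h_f/L)·ln[ε/(3.7D) + √(3.17ν²L/(gD³h_f))]
√(gD⁵h_f/L) = √(9.81·0.523⁵·5.44/488) = 0.06542
ε/(3.7D) = 1.50×10^-4; √(3.17ν²L/(gD³h_f)) = 7.26×10^-6
Q = -0.965·0.06542·ln(1.571×10^-4) = 0.5529 m³/s
Check: V = 2.57 m/s, Re = 2.64×10^6, f = 0.01734, h_f = 5.46 m ≈ 5.44 m ✓

Q ≈ 0.553 m³/s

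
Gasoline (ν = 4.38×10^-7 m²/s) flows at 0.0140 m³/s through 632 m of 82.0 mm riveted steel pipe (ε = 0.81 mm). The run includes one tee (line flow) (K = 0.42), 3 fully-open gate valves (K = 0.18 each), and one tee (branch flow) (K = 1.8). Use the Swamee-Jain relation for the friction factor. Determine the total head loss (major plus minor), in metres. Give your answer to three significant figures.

H_L ≈ 106 m

V = 4Q/(πD²) = 2.651 m/s; V²/2g = 0.3582 m
Re = 4.96×10^5, ε/D = 0.00988 → f = 0.03795 (Swamee-Jain)
Major: h_f = f(L/D)·V²/2g = 0.03795·7707·0.3582 = 104.8 m
Minor: ΣK = 2.76; h_m = ΣK·V²/2g = 0.9886 m
Total H_L = 104.8 + 0.9886 = 105.8 m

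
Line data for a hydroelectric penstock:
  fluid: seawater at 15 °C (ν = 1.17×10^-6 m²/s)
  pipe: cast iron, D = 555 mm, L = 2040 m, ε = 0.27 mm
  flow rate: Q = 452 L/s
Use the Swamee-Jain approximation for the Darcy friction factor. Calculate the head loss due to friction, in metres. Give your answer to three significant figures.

h_f ≈ 11.3 m

V = 4Q/(πD²) = 4·0.452/(π·0.555²) = 1.868 m/s
Re = VD/ν = 1.868·0.555/1.17×10^-6 = 8.86×10^5 → turbulent
ε/D = 0.27/555 = 4.86×10^-4
Swamee-Jain: f = 0.01727
h_f = f(L/D)V²/(2g) = 0.01727·(2040/0.555)·1.868²/(2·9.81) = 11.30 m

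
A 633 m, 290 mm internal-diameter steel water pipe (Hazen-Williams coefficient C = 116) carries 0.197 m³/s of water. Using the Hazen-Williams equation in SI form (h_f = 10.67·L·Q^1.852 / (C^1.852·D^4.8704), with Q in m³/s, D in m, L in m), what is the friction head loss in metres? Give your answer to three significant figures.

h_f ≈ 20.8 m

h_f = 10.67·633·0.197^1.852 / (116^1.852·0.290^4.8704) = 20.79 m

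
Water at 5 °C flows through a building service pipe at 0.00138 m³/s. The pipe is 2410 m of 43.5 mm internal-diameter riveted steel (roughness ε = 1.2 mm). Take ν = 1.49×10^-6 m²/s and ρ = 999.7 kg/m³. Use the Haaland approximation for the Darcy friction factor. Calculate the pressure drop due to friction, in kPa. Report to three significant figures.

Δp ≈ 1350 kPa

V = 4Q/(πD²) = 4·0.00138/(π·0.0435²) = 0.9286 m/s
Re = VD/ν = 0.9286·0.0435/1.49×10^-6 = 2.71×10^4 → turbulent
ε/D = 1.2/43.5 = 0.0276
Haaland: f = 0.05652
h_f = f(L/D)V²/(2g) = 0.05652·(2410/0.0435)·0.9286²/(2·9.81) = 137.6 m
Δp = ρg·h_f = 999.7·9.81·137.6 = 1350 kPa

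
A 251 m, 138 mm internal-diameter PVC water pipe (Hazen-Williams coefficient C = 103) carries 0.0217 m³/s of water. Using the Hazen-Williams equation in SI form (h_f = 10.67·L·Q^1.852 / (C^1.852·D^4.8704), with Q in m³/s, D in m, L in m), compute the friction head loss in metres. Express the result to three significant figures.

h_f ≈ 6.43 m

h_f = 10.67·251·0.0217^1.852 / (103^1.852·0.138^4.8704) = 6.432 m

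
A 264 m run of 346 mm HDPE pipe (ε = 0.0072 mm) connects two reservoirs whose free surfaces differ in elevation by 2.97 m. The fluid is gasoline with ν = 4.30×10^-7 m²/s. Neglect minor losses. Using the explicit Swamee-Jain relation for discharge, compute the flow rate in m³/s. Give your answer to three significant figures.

Q ≈ 0.248 m³/s

Swamee-Jain (Type II): Q = -0.965·√(gD⁵h_f/L)·ln[ε/(3.7D) + √(3.17ν²L/(gD³h_f))]
√(gD⁵h_f/L) = √(9.81·0.346⁵·2.97/264) = 0.02339
ε/(3.7D) = 5.62×10^-6; √(3.17ν²L/(gD³h_f)) = 1.13×10^-5
Q = -0.965·0.02339·ln(1.695×10^-5) = 0.2480 m³/s
Check: V = 2.64 m/s, Re = 2.12×10^6, f = 0.01102, h_f = 2.98 m ≈ 2.97 m ✓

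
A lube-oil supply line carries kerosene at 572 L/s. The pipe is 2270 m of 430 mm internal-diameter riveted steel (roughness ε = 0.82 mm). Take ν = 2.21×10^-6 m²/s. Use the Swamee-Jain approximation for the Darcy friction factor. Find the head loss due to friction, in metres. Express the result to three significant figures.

h_f ≈ 98.0 m

V = 4Q/(πD²) = 4·0.572/(π·0.430²) = 3.939 m/s
Re = VD/ν = 3.939·0.430/2.21×10^-6 = 7.66×10^5 → turbulent
ε/D = 0.82/430 = 0.00191
Swamee-Jain: f = 0.02347
h_f = f(L/D)V²/(2g) = 0.02347·(2270/0.430)·3.939²/(2·9.81) = 97.95 m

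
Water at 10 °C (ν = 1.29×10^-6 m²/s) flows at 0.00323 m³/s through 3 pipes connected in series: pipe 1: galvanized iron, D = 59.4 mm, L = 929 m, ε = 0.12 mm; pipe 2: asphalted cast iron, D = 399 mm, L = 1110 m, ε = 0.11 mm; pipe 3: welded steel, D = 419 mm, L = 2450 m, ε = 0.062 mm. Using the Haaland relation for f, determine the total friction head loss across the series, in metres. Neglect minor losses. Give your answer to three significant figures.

H ≈ 28.3 m

Pipe 1: V = 1.166 m/s, Re = 5.37×10^4, ε/D = 0.00202, f = 0.02616, h_1 = f(L/D)V²/2g = 28.33 m
Pipe 2: V = 0.02583 m/s, Re = 7990, ε/D = 2.76×10^-4, f = 0.03316, h_2 = f(L/D)V²/2g = 0.003138 m
Pipe 3: V = 0.02343 m/s, Re = 7610, ε/D = 1.48×10^-4, f = 0.03348, h_3 = f(L/D)V²/2g = 0.005475 m
Series → Q common, losses add: H = Σh = 28.34 m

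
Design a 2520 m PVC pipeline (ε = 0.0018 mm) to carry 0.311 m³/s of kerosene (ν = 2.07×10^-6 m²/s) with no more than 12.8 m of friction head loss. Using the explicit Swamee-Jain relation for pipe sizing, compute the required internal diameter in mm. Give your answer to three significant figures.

Swamee-Jain (Type III): D = 0.66·[ε^1.25·(LQ²/(gh_f))^4.75 + ν·Q^9.4·(L/(gh_f))^5.2]^0.04
LQ²/(gh_f) = 1.941; L/(gh_f) = 20.07
Term 1 = ε^1.25·(…)^4.75 = 1.54×10^-6; Term 2 = ν·Q^9.4·(…)^5.2 = 2.09×10^-4
D = 0.66·(1.54×10^-6 + 2.09×10^-4)^0.04 = 0.4704 m = 470 mm
Check: V = 1.79 m/s, Re = 4.07×10^5, f = 0.01364, h_f = 11.9 m ≈ 12.8 m ✓

D ≈ 470 mm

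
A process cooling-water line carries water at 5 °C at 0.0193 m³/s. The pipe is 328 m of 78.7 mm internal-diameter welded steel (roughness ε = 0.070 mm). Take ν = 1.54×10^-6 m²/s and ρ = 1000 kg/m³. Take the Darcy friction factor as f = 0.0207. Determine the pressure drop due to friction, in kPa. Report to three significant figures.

Δp ≈ 679 kPa

V = 4Q/(πD²) = 4·0.0193/(π·0.0787²) = 3.968 m/s
h_f = f(L/D)V²/(2g) = 0.02070·(328/0.0787)·3.968²/(2·9.81) = 69.22 m
Δp = ρg·h_f = 1000·9.81·69.22 = 679.0 kPa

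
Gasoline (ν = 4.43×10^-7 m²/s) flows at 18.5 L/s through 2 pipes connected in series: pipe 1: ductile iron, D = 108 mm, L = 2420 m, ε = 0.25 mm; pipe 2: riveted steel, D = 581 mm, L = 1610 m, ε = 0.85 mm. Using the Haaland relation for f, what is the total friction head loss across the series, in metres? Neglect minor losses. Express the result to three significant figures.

H ≈ 115 m

Pipe 1: V = 2.019 m/s, Re = 4.92×10^5, ε/D = 0.00231, f = 0.02470, h_1 = f(L/D)V²/2g = 115.1 m
Pipe 2: V = 0.06978 m/s, Re = 9.15×10^4, ε/D = 0.00146, f = 0.02361, h_2 = f(L/D)V²/2g = 0.01624 m
Series → Q common, losses add: H = Σh = 115.1 m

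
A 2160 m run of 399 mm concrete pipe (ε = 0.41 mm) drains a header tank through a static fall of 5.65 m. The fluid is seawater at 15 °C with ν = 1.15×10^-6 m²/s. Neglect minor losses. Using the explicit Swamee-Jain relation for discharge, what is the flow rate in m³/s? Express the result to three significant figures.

Q ≈ 0.125 m³/s

Swamee-Jain (Type II): Q = -0.965·√(gD⁵h_f/L)·ln[ε/(3.7D) + √(3.17ν²L/(gD³h_f))]
√(gD⁵h_f/L) = √(9.81·0.399⁵·5.65/2160) = 0.01611
ε/(3.7D) = 2.78×10^-4; √(3.17ν²L/(gD³h_f)) = 5.07×10^-5
Q = -0.965·0.01611·ln(3.284×10^-4) = 0.1247 m³/s
Check: V = 0.997 m/s, Re = 3.46×10^5, f = 0.02074, h_f = 5.69 m ≈ 5.65 m ✓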